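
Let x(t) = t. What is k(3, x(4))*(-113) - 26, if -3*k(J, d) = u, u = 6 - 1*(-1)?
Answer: 713/3 ≈ 237.67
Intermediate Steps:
u = 7 (u = 6 + 1 = 7)
k(J, d) = -7/3 (k(J, d) = -⅓*7 = -7/3)
k(3, x(4))*(-113) - 26 = -7/3*(-113) - 26 = 791/3 - 26 = 713/3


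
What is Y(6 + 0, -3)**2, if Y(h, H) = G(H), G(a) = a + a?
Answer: 36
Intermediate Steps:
G(a) = 2*a
Y(h, H) = 2*H
Y(6 + 0, -3)**2 = (2*(-3))**2 = (-6)**2 = 36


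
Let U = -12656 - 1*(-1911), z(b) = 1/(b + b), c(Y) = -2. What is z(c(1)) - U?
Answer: 42979/4 ≈ 10745.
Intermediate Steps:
z(b) = 1/(2*b)
U = -10745 (U = -12656 + 1911 = -10745)
z(c(1)) - U = (½)/(-2) - 1*(-10745) = (½)*(-½) + 10745 = -¼ + 10745 = 42979/4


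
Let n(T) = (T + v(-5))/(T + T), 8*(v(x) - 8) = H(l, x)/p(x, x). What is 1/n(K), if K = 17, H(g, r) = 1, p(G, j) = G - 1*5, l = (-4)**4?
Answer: 2720/1999 ≈ 1.3607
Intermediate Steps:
l = 256
p(G, j) = -5 + G (p(G, j) = G - 5 = -5 + G)
v(x) = 8 + 1/(8*(-5 + x)) (v(x) = 8 + (1/(-5 + x))/8 = 8 + 1/(8*(-5 + x)))
n(T) = (639/80 + T)/(2*T) (n(T) = (T + (-319 + 64*(-5))/(8*(-5 - 5)))/(T + T) = (T + (1/8)*(-319 - 320)/(-10))/((2*T)) = (T + (1/8)*(-1/10)*(-639))*(1/(2*T)) = (T + 639/80)*(1/(2*T)) = (639/80 + T)*(1/(2*T)) = (639/80 + T)/(2*T))
1/n(K) = 1/((1/160)*(639 + 80*17)/17) = 1/((1/160)*(1/17)*(639 + 1360)) = 1/((1/160)*(1/17)*1999) = 1/(1999/2720) = 2720/1999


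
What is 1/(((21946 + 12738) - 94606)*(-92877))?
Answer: 1/5565375594 ≈ 1.7968e-10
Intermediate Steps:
1/(((21946 + 12738) - 94606)*(-92877)) = -1/92877/(34684 - 94606) = -1/92877/(-59922) = -1/59922*(-1/92877) = 1/5565375594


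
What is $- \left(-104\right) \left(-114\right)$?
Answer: $-11856$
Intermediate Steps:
$- \left(-104\right) \left(-114\right) = \left(-1\right) 11856 = -11856$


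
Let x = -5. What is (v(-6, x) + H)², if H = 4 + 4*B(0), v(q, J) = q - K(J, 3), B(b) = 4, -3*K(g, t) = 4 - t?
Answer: 1849/9 ≈ 205.44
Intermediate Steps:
K(g, t) = -4/3 + t/3 (K(g, t) = -(4 - t)/3 = -4/3 + t/3)
v(q, J) = ⅓ + q (v(q, J) = q - (-4/3 + (⅓)*3) = q - (-4/3 + 1) = q - 1*(-⅓) = q + ⅓ = ⅓ + q)
H = 20 (H = 4 + 4*4 = 4 + 16 = 20)
(v(-6, x) + H)² = ((⅓ - 6) + 20)² = (-17/3 + 20)² = (43/3)² = 1849/9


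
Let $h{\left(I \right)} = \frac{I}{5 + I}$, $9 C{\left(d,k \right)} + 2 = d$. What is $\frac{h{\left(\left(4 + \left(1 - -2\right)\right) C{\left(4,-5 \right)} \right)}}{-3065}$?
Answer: $- \frac{14}{180835} \approx -7.7419 \cdot 10^{-5}$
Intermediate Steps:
$C{\left(d,k \right)} = - \frac{2}{9} + \frac{d}{9}$
$h{\left(I \right)} = \frac{I}{5 + I}$
$\frac{h{\left(\left(4 + \left(1 - -2\right)\right) C{\left(4,-5 \right)} \right)}}{-3065} = \frac{\left(4 + \left(1 - -2\right)\right) \left(- \frac{2}{9} + \frac{1}{9} \cdot 4\right) \frac{1}{5 + \left(4 + \left(1 - -2\right)\right) \left(- \frac{2}{9} + \frac{1}{9} \cdot 4\right)}}{-3065} = \frac{\left(4 + \left(1 + 2\right)\right) \left(- \frac{2}{9} + \frac{4}{9}\right)}{5 + \left(4 + \left(1 + 2\right)\right) \left(- \frac{2}{9} + \frac{4}{9}\right)} \left(- \frac{1}{3065}\right) = \frac{\left(4 + 3\right) \frac{2}{9}}{5 + \left(4 + 3\right) \frac{2}{9}} \left(- \frac{1}{3065}\right) = \frac{7 \cdot \frac{2}{9}}{5 + 7 \cdot \frac{2}{9}} \left(- \frac{1}{3065}\right) = \frac{14}{9 \left(5 + \frac{14}{9}\right)} \left(- \frac{1}{3065}\right) = \frac{14}{9 \cdot \frac{59}{9}} \left(- \frac{1}{3065}\right) = \frac{14}{9} \cdot \frac{9}{59} \left(- \frac{1}{3065}\right) = \frac{14}{59} \left(- \frac{1}{3065}\right) = - \frac{14}{180835}$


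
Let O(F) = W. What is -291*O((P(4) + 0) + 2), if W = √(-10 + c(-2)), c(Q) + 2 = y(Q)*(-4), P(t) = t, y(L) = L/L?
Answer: -1164*I ≈ -1164.0*I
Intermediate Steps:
y(L) = 1
c(Q) = -6 (c(Q) = -2 + 1*(-4) = -2 - 4 = -6)
W = 4*I (W = √(-10 - 6) = √(-16) = 4*I ≈ 4.0*I)
O(F) = 4*I
-291*O((P(4) + 0) + 2) = -1164*I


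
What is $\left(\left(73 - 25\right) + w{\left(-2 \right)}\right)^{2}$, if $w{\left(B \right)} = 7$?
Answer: $3025$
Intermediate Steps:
$\left(\left(73 - 25\right) + w{\left(-2 \right)}\right)^{2} = \left(\left(73 - 25\right) + 7\right)^{2} = \left(48 + 7\right)^{2} = 55^{2} = 3025$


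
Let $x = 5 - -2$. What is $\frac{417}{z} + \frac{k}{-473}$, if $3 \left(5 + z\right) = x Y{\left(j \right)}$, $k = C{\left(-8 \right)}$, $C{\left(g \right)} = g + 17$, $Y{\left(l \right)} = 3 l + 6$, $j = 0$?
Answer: $\frac{65720}{1419} \approx 46.314$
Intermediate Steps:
$Y{\left(l \right)} = 6 + 3 l$
$C{\left(g \right)} = 17 + g$
$x = 7$ ($x = 5 + 2 = 7$)
$k = 9$ ($k = 17 - 8 = 9$)
$z = 9$ ($z = -5 + \frac{7 \left(6 + 3 \cdot 0\right)}{3} = -5 + \frac{7 \left(6 + 0\right)}{3} = -5 + \frac{7 \cdot 6}{3} = -5 + \frac{1}{3} \cdot 42 = -5 + 14 = 9$)
$\frac{417}{z} + \frac{k}{-473} = \frac{417}{9} + \frac{9}{-473} = 417 \cdot \frac{1}{9} + 9 \left(- \frac{1}{473}\right) = \frac{139}{3} - \frac{9}{473} = \frac{65720}{1419}$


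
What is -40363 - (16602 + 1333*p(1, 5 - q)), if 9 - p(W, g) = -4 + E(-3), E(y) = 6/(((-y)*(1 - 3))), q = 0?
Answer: -75627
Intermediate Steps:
E(y) = 3/y (E(y) = 6/((-y*(-2))) = 6/((2*y)) = 6*(1/(2*y)) = 3/y)
p(W, g) = 14 (p(W, g) = 9 - (-4 + 3/(-3)) = 9 - (-4 + 3*(-1/3)) = 9 - (-4 - 1) = 9 - 1*(-5) = 9 + 5 = 14)
-40363 - (16602 + 1333*p(1, 5 - q)) = -40363 - (16602 + 1333*14) = -40363 - (16602 + 18662) = -40363 - 1*35264 = -40363 - 35264 = -75627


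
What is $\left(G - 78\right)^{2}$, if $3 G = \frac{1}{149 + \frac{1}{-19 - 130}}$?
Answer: $\frac{26984399011801}{4435560000} \approx 6083.6$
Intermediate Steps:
$G = \frac{149}{66600}$ ($G = \frac{1}{3 \left(149 + \frac{1}{-19 - 130}\right)} = \frac{1}{3 \left(149 + \frac{1}{-149}\right)} = \frac{1}{3 \left(149 - \frac{1}{149}\right)} = \frac{1}{3 \cdot \frac{22200}{149}} = \frac{1}{3} \cdot \frac{149}{22200} = \frac{149}{66600} \approx 0.0022372$)
$\left(G - 78\right)^{2} = \left(\frac{149}{66600} - 78\right)^{2} = \left(- \frac{5194651}{66600}\right)^{2} = \frac{26984399011801}{4435560000}$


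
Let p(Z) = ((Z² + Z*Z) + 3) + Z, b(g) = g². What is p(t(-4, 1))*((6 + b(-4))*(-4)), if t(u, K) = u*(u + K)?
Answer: -26664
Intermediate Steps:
t(u, K) = u*(K + u)
p(Z) = 3 + Z + 2*Z² (p(Z) = ((Z² + Z²) + 3) + Z = (2*Z² + 3) + Z = (3 + 2*Z²) + Z = 3 + Z + 2*Z²)
p(t(-4, 1))*((6 + b(-4))*(-4)) = (3 - 4*(1 - 4) + 2*(-4*(1 - 4))²)*((6 + (-4)²)*(-4)) = (3 - 4*(-3) + 2*(-4*(-3))²)*((6 + 16)*(-4)) = (3 + 12 + 2*12²)*(22*(-4)) = (3 + 12 + 2*144)*(-88) = (3 + 12 + 288)*(-88) = 303*(-88) = -26664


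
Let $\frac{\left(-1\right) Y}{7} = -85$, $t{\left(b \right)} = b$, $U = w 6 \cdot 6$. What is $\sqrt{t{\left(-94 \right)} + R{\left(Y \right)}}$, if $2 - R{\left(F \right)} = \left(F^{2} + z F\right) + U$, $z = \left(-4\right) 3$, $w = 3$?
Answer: $9 i \sqrt{4285} \approx 589.14 i$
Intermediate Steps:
$U = 108$ ($U = 3 \cdot 6 \cdot 6 = 18 \cdot 6 = 108$)
$z = -12$
$Y = 595$ ($Y = \left(-7\right) \left(-85\right) = 595$)
$R{\left(F \right)} = -106 - F^{2} + 12 F$ ($R{\left(F \right)} = 2 - \left(\left(F^{2} - 12 F\right) + 108\right) = 2 - \left(108 + F^{2} - 12 F\right) = -106 - F^{2} + 12 F$)
$\sqrt{t{\left(-94 \right)} + R{\left(Y \right)}} = \sqrt{-94 - 346991} = \sqrt{-347085} = 9 i \sqrt{4285}$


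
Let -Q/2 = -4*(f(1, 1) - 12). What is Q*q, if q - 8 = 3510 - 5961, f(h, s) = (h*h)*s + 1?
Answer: 195440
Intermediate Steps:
f(h, s) = 1 + s*h² (f(h, s) = h²*s + 1 = s*h² + 1 = 1 + s*h²)
q = -2443 (q = 8 + (3510 - 5961) = 8 - 2451 = -2443)
Q = -80 (Q = -(-8)*((1 + 1*1²) - 12) = -(-8)*((1 + 1*1) - 12) = -(-8)*((1 + 1) - 12) = -(-8)*(2 - 12) = -(-8)*(-10) = -2*40 = -80)
Q*q = -80*(-2443) = 195440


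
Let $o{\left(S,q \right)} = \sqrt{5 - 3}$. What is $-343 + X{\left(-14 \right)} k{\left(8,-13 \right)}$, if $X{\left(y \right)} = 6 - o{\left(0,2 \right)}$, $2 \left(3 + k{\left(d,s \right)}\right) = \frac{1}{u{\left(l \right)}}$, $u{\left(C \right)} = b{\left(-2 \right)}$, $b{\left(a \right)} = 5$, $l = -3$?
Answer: $- \frac{1802}{5} + \frac{29 \sqrt{2}}{10} \approx -356.3$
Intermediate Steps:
$u{\left(C \right)} = 5$
$o{\left(S,q \right)} = \sqrt{2}$
$k{\left(d,s \right)} = - \frac{29}{10}$ ($k{\left(d,s \right)} = -3 + \frac{1}{2 \cdot 5} = -3 + \frac{1}{2} \cdot \frac{1}{5} = -3 + \frac{1}{10} = - \frac{29}{10}$)
$X{\left(y \right)} = 6 - \sqrt{2}$
$-343 + X{\left(-14 \right)} k{\left(8,-13 \right)} = -343 + \left(6 - \sqrt{2}\right) \left(- \frac{29}{10}\right) = -343 - \left(\frac{87}{5} - \frac{29 \sqrt{2}}{10}\right) = - \frac{1802}{5} + \frac{29 \sqrt{2}}{10}$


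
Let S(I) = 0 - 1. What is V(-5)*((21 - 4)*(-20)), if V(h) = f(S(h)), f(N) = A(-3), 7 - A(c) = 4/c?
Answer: -8500/3 ≈ -2833.3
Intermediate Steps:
S(I) = -1
A(c) = 7 - 4/c
f(N) = 25/3 (f(N) = 7 - 4/(-3) = 7 - 4*(-⅓) = 7 + 4/3 = 25/3)
V(h) = 25/3
V(-5)*((21 - 4)*(-20)) = 25*((21 - 4)*(-20))/3 = 25*(17*(-20))/3 = (25/3)*(-340) = -8500/3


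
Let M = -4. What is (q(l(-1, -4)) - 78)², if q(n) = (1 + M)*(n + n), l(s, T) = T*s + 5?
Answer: 17424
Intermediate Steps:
l(s, T) = 5 + T*s
q(n) = -6*n (q(n) = (1 - 4)*(n + n) = -6*n)
(q(l(-1, -4)) - 78)² = (-6*(5 - 4*(-1)) - 78)² = (-6*(5 + 4) - 78)² = (-6*9 - 78)² = (-54 - 78)² = (-132)² = 17424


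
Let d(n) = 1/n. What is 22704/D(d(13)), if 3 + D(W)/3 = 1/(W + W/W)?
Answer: -105952/29 ≈ -3653.5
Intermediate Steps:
D(W) = -9 + 3/(1 + W) (D(W) = -9 + 3/(W + W/W) = -9 + 3/(W + 1) = -9 + 3/(1 + W))
22704/D(d(13)) = 22704/((3*(-2 - 3/13)/(1 + 1/13))) = 22704/((3*(-2 - 3*1/13)/(1 + 1/13))) = 22704/((3*(-2 - 3/13)/(14/13))) = 22704/((3*(13/14)*(-29/13))) = 22704/(-87/14) = 22704*(-14/87) = -105952/29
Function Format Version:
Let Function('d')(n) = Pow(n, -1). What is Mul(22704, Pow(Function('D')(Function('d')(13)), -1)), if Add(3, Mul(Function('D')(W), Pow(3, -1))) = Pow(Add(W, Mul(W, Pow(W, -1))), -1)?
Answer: Rational(-105952, 29) ≈ -3653.5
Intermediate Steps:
Function('D')(W) = Add(-9, Mul(3, Pow(Add(1, W), -1))) (Function('D')(W) = Add(-9, Mul(3, Pow(Add(W, Mul(W, Pow(W, -1))), -1))) = Add(-9, Mul(3, Pow(Add(W, 1), -1))) = Add(-9, Mul(3, Pow(Add(1, W), -1))))
Mul(22704, Pow(Function('D')(Function('d')(13)), -1)) = Mul(22704, Pow(Mul(3, Pow(Add(1, Pow(13, -1)), -1), Add(-2, Mul(-3, Pow(13, -1)))), -1)) = Mul(22704, Pow(Mul(3, Pow(Add(1, Rational(1, 13)), -1), Add(-2, Mul(-3, Rational(1, 13)))), -1)) = Mul(22704, Pow(Mul(3, Pow(Rational(14, 13), -1), Add(-2, Rational(-3, 13))), -1)) = Mul(22704, Pow(Mul(3, Rational(13, 14), Rational(-29, 13)), -1)) = Mul(22704, Pow(Rational(-87, 14), -1)) = Mul(22704, Rational(-14, 87)) = Rational(-105952, 29)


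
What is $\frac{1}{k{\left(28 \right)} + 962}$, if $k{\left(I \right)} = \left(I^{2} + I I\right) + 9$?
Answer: $\frac{1}{2539} \approx 0.00039386$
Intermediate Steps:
$k{\left(I \right)} = 9 + 2 I^{2}$ ($k{\left(I \right)} = \left(I^{2} + I^{2}\right) + 9 = 2 I^{2} + 9 = 9 + 2 I^{2}$)
$\frac{1}{k{\left(28 \right)} + 962} = \frac{1}{\left(9 + 2 \cdot 28^{2}\right) + 962} = \frac{1}{\left(9 + 2 \cdot 784\right) + 962} = \frac{1}{\left(9 + 1568\right) + 962} = \frac{1}{1577 + 962} = \frac{1}{2539}$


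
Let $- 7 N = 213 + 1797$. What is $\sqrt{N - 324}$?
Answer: $\frac{i \sqrt{29946}}{7} \approx 24.721 i$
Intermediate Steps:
$N = - \frac{2010}{7}$ ($N = - \frac{213 + 1797}{7} = \left(- \frac{1}{7}\right) 2010 = - \frac{2010}{7} \approx -287.14$)
$\sqrt{N - 324} = \sqrt{- \frac{2010}{7} - 324} = \sqrt{- \frac{4278}{7}} = \frac{i \sqrt{29946}}{7}$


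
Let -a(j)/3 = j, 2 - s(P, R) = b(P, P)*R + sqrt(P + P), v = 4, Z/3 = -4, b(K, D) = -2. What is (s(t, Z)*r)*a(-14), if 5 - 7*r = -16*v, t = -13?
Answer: -9108 - 414*I*sqrt(26) ≈ -9108.0 - 2111.0*I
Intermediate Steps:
Z = -12 (Z = 3*(-4) = -12)
s(P, R) = 2 + 2*R - sqrt(2)*sqrt(P) (s(P, R) = 2 - (-2*R + sqrt(P + P)) = 2 - (-2*R + sqrt(2*P)) = 2 - (-2*R + sqrt(2)*sqrt(P)) = 2 + (2*R - sqrt(2)*sqrt(P)) = 2 + 2*R - sqrt(2)*sqrt(P))
r = 69/7 (r = 5/7 - (-16)*4/7 = 5/7 - 1/7*(-64) = 5/7 + 64/7 = 69/7 ≈ 9.8571)
a(j) = -3*j
(s(t, Z)*r)*a(-14) = ((2 + 2*(-12) - sqrt(2)*sqrt(-13))*(69/7))*(-3*(-14)) = ((2 - 24 - sqrt(2)*I*sqrt(13))*(69/7))*42 = ((2 - 24 - I*sqrt(26))*(69/7))*42 = ((-22 - I*sqrt(26))*(69/7))*42 = (-1518/7 - 69*I*sqrt(26)/7)*42 = -9108 - 414*I*sqrt(26)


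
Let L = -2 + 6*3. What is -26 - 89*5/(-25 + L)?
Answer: 211/9 ≈ 23.444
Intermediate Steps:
L = 16 (L = -2 + 18 = 16)
-26 - 89*5/(-25 + L) = -26 - 89*5/(-25 + 16) = -26 - 89*5/(-9) = -26 - (-89)*5/9 = -26 - 89*(-5/9) = -26 + 445/9 = 211/9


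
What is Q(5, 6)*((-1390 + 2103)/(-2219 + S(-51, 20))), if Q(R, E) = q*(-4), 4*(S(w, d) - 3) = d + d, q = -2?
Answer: -2852/1103 ≈ -2.5857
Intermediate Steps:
S(w, d) = 3 + d/2 (S(w, d) = 3 + (d + d)/4 = 3 + (2*d)/4 = 3 + d/2)
Q(R, E) = 8 (Q(R, E) = -2*(-4) = 8)
Q(5, 6)*((-1390 + 2103)/(-2219 + S(-51, 20))) = 8*((-1390 + 2103)/(-2219 + (3 + (½)*20))) = 8*(713/(-2219 + (3 + 10))) = 8*(713/(-2219 + 13)) = 8*(713/(-2206)) = 8*(713*(-1/2206)) = 8*(-713/2206) = -2852/1103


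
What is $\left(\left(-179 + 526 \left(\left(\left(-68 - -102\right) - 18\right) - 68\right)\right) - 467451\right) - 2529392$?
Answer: $-3024374$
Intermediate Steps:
$\left(\left(-179 + 526 \left(\left(\left(-68 - -102\right) - 18\right) - 68\right)\right) - 467451\right) - 2529392 = \left(\left(-179 + 526 \left(\left(\left(-68 + 102\right) - 18\right) - 68\right)\right) - 467451\right) - 2529392 = \left(\left(-179 + 526 \left(\left(34 - 18\right) - 68\right)\right) - 467451\right) - 2529392 = \left(\left(-179 + 526 \left(16 - 68\right)\right) - 467451\right) - 2529392 = \left(\left(-179 + 526 \left(-52\right)\right) - 467451\right) - 2529392 = \left(\left(-179 - 27352\right) - 467451\right) - 2529392 = \left(-27531 - 467451\right) - 2529392 = -494982 - 2529392 = -3024374$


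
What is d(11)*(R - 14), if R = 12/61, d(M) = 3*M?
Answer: -27786/61 ≈ -455.51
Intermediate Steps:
R = 12/61 (R = 12*(1/61) = 12/61 ≈ 0.19672)
d(11)*(R - 14) = (3*11)*(12/61 - 14) = 33*(-842/61) = -27786/61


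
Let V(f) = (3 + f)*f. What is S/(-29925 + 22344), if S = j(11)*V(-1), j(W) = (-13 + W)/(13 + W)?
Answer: -1/45486 ≈ -2.1985e-5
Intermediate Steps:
j(W) = (-13 + W)/(13 + W)
V(f) = f*(3 + f)
S = ⅙ (S = ((-13 + 11)/(13 + 11))*(-(3 - 1)) = (-2/24)*(-1*2) = ((1/24)*(-2))*(-2) = -1/12*(-2) = ⅙ ≈ 0.16667)
S/(-29925 + 22344) = 1/(6*(-29925 + 22344)) = (⅙)/(-7581) = (⅙)*(-1/7581) = -1/45486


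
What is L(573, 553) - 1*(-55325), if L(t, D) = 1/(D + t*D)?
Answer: 17561372151/317422 ≈ 55325.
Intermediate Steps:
L(t, D) = 1/(D + D*t)
L(573, 553) - 1*(-55325) = 1/(553*(1 + 573)) - 1*(-55325) = (1/553)/574 + 55325 = (1/553)*(1/574) + 55325 = 1/317422 + 55325 = 17561372151/317422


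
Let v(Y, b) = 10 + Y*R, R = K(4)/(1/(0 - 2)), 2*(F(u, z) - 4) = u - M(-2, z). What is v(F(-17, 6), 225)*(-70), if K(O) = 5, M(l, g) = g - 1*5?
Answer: -4200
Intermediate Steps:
M(l, g) = -5 + g (M(l, g) = g - 5 = -5 + g)
F(u, z) = 13/2 + u/2 - z/2 (F(u, z) = 4 + (u - (-5 + z))/2 = 4 + (u + (5 - z))/2 = 4 + (5 + u - z)/2 = 4 + (5/2 + u/2 - z/2) = 13/2 + u/2 - z/2)
R = -10 (R = 5/(1/(0 - 2)) = 5/(1/(-2)) = 5/(-½) = 5*(-2) = -10)
v(Y, b) = 10 - 10*Y (v(Y, b) = 10 + Y*(-10) = 10 - 10*Y)
v(F(-17, 6), 225)*(-70) = (10 - 10*(13/2 + (½)*(-17) - ½*6))*(-70) = (10 - 10*(13/2 - 17/2 - 3))*(-70) = (10 - 10*(-5))*(-70) = (10 + 50)*(-70) = 60*(-70) = -4200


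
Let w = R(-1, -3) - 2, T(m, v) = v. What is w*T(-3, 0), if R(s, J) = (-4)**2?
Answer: 0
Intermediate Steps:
R(s, J) = 16
w = 14 (w = 16 - 2 = 14)
w*T(-3, 0) = 14*0 = 0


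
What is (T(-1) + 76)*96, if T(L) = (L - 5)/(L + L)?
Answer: 7584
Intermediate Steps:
T(L) = (-5 + L)/(2*L) (T(L) = (-5 + L)/((2*L)) = (-5 + L)*(1/(2*L)) = (-5 + L)/(2*L))
(T(-1) + 76)*96 = ((½)*(-5 - 1)/(-1) + 76)*96 = ((½)*(-1)*(-6) + 76)*96 = (3 + 76)*96 = 79*96 = 7584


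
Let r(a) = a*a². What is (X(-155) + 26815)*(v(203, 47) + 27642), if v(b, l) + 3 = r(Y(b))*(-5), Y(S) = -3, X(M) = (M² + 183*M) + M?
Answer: 619915680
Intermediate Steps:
X(M) = M² + 184*M
r(a) = a³
v(b, l) = 132 (v(b, l) = -3 + (-3)³*(-5) = -3 - 27*(-5) = -3 + 135 = 132)
(X(-155) + 26815)*(v(203, 47) + 27642) = (-155*(184 - 155) + 26815)*(132 + 27642) = (-155*29 + 26815)*27774 = (-4495 + 26815)*27774 = 22320*27774 = 619915680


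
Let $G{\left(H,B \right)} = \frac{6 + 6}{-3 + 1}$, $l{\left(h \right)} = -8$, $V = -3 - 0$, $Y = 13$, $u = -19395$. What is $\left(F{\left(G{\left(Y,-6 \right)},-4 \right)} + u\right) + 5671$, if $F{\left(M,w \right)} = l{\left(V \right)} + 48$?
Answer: $-13684$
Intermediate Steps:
$V = -3$ ($V = -3 + 0 = -3$)
$G{\left(H,B \right)} = -6$ ($G{\left(H,B \right)} = \frac{12}{-2} = 12 \left(- \frac{1}{2}\right) = -6$)
$F{\left(M,w \right)} = 40$ ($F{\left(M,w \right)} = -8 + 48 = 40$)
$\left(F{\left(G{\left(Y,-6 \right)},-4 \right)} + u\right) + 5671 = \left(40 - 19395\right) + 5671 = -19355 + 5671 = -13684$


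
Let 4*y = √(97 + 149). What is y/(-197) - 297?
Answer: -297 - √246/788 ≈ -297.02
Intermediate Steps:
y = √246/4 (y = √(97 + 149)/4 = √246/4 ≈ 3.9211)
y/(-197) - 297 = (√246/4)/(-197) - 297 = (√246/4)*(-1/197) - 297 = -√246/788 - 297 = -297 - √246/788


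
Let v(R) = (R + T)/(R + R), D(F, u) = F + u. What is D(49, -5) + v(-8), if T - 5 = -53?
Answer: 95/2 ≈ 47.500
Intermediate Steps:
T = -48 (T = 5 - 53 = -48)
v(R) = (-48 + R)/(2*R) (v(R) = (R - 48)/(R + R) = (-48 + R)/((2*R)) = (-48 + R)*(1/(2*R)) = (-48 + R)/(2*R))
D(49, -5) + v(-8) = (49 - 5) + (½)*(-48 - 8)/(-8) = 44 + (½)*(-⅛)*(-56) = 44 + 7/2 = 95/2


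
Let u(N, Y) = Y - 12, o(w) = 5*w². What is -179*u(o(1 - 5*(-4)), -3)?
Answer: 2685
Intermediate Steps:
u(N, Y) = -12 + Y
-179*u(o(1 - 5*(-4)), -3) = -179*(-12 - 3) = -179*(-15) = 2685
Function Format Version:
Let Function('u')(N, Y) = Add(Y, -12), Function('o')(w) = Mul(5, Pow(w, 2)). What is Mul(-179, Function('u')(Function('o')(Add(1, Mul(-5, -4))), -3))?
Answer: 2685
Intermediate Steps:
Function('u')(N, Y) = Add(-12, Y)
Mul(-179, Function('u')(Function('o')(Add(1, Mul(-5, -4))), -3)) = Mul(-179, Add(-12, -3)) = Mul(-179, -15) = 2685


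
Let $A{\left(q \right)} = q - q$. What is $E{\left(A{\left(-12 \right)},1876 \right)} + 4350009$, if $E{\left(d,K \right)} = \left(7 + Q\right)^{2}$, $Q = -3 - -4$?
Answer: $4350073$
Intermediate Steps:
$A{\left(q \right)} = 0$
$Q = 1$ ($Q = -3 + 4 = 1$)
$E{\left(d,K \right)} = 64$ ($E{\left(d,K \right)} = \left(7 + 1\right)^{2} = 8^{2} = 64$)
$E{\left(A{\left(-12 \right)},1876 \right)} + 4350009 = 64 + 4350009 = 4350073$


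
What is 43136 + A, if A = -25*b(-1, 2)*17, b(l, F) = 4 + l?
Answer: 41861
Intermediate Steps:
A = -1275 (A = -25*(4 - 1)*17 = -25*3*17 = -75*17 = -1275)
43136 + A = 43136 - 1275 = 41861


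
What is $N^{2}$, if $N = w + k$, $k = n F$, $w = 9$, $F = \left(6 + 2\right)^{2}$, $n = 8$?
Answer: $271441$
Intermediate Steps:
$F = 64$ ($F = 8^{2} = 64$)
$k = 512$ ($k = 8 \cdot 64 = 512$)
$N = 521$ ($N = 9 + 512 = 521$)
$N^{2} = 521^{2} = 271441$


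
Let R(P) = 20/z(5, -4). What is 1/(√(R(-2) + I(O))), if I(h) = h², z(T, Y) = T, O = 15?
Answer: √229/229 ≈ 0.066082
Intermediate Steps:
R(P) = 4 (R(P) = 20/5 = 20*(⅕) = 4)
1/(√(R(-2) + I(O))) = 1/(√(4 + 15²)) = 1/(√(4 + 225)) = 1/(√229) = √229/229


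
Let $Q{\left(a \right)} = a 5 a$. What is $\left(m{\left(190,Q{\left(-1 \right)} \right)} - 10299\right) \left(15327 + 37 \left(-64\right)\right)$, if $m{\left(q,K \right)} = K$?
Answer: $-133399946$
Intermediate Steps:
$Q{\left(a \right)} = 5 a^{2}$ ($Q{\left(a \right)} = 5 a a = 5 a^{2}$)
$\left(m{\left(190,Q{\left(-1 \right)} \right)} - 10299\right) \left(15327 + 37 \left(-64\right)\right) = \left(5 \left(-1\right)^{2} - 10299\right) \left(15327 + 37 \left(-64\right)\right) = \left(5 \cdot 1 - 10299\right) \left(15327 - 2368\right) = \left(5 - 10299\right) 12959 = \left(-10294\right) 12959 = -133399946$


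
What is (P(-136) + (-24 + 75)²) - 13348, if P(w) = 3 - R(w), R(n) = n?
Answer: -10608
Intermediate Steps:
P(w) = 3 - w
(P(-136) + (-24 + 75)²) - 13348 = ((3 - 1*(-136)) + (-24 + 75)²) - 13348 = ((3 + 136) + 51²) - 13348 = (139 + 2601) - 13348 = 2740 - 13348 = -10608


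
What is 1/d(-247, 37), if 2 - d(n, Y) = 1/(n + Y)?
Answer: 210/421 ≈ 0.49881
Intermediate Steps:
d(n, Y) = 2 - 1/(Y + n) (d(n, Y) = 2 - 1/(n + Y) = 2 - 1/(Y + n))
1/d(-247, 37) = 1/((-1 + 2*37 + 2*(-247))/(37 - 247)) = 1/((-1 + 74 - 494)/(-210)) = 1/(-1/210*(-421)) = 1/(421/210) = 210/421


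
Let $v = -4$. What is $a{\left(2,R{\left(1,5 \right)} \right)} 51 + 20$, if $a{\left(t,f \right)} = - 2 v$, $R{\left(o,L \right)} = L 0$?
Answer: $428$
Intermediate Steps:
$R{\left(o,L \right)} = 0$
$a{\left(t,f \right)} = 8$ ($a{\left(t,f \right)} = \left(-2\right) \left(-4\right) = 8$)
$a{\left(2,R{\left(1,5 \right)} \right)} 51 + 20 = 8 \cdot 51 + 20 = 408 + 20 = 428$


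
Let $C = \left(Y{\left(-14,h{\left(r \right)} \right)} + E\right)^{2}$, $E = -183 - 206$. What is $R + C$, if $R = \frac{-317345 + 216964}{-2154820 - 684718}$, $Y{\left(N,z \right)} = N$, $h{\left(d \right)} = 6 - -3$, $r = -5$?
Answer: $\frac{461166627423}{2839538} \approx 1.6241 \cdot 10^{5}$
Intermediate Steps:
$h{\left(d \right)} = 9$ ($h{\left(d \right)} = 6 + 3 = 9$)
$E = -389$ ($E = -183 - 206 = -389$)
$R = \frac{100381}{2839538}$ ($R = - \frac{100381}{-2839538} = \left(-100381\right) \left(- \frac{1}{2839538}\right) = \frac{100381}{2839538} \approx 0.035351$)
$C = 162409$ ($C = \left(-14 - 389\right)^{2} = \left(-403\right)^{2} = 162409$)
$R + C = \frac{100381}{2839538} + 162409 = \frac{461166627423}{2839538}$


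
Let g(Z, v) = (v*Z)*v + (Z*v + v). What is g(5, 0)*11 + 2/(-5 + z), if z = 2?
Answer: -2/3 ≈ -0.66667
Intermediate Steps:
g(Z, v) = v + Z*v + Z*v**2 (g(Z, v) = (Z*v)*v + (v + Z*v) = Z*v**2 + (v + Z*v) = v + Z*v + Z*v**2)
g(5, 0)*11 + 2/(-5 + z) = (0*(1 + 5 + 5*0))*11 + 2/(-5 + 2) = (0*(1 + 5 + 0))*11 + 2/(-3) = (0*6)*11 + 2*(-1/3) = 0*11 - 2/3 = 0 - 2/3 = -2/3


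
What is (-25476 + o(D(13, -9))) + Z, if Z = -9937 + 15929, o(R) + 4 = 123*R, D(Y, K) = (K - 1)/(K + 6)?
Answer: -19078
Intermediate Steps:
D(Y, K) = (-1 + K)/(6 + K)
o(R) = -4 + 123*R
Z = 5992
(-25476 + o(D(13, -9))) + Z = (-25476 + (-4 + 123*((-1 - 9)/(6 - 9)))) + 5992 = (-25476 + (-4 + 123*(-10/(-3)))) + 5992 = (-25476 + (-4 + 123*(-1/3*(-10)))) + 5992 = (-25476 + (-4 + 123*(10/3))) + 5992 = (-25476 + (-4 + 410)) + 5992 = (-25476 + 406) + 5992 = -25070 + 5992 = -19078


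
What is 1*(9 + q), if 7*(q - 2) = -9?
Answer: 68/7 ≈ 9.7143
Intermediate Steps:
q = 5/7 (q = 2 + (⅐)*(-9) = 2 - 9/7 = 5/7 ≈ 0.71429)
1*(9 + q) = 1*(9 + 5/7) = 1*(68/7) = 68/7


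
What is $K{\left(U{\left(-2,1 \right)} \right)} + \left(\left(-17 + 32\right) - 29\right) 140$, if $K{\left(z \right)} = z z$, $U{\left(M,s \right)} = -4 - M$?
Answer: $-1956$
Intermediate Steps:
$K{\left(z \right)} = z^{2}$
$K{\left(U{\left(-2,1 \right)} \right)} + \left(\left(-17 + 32\right) - 29\right) 140 = \left(-4 - -2\right)^{2} + \left(\left(-17 + 32\right) - 29\right) 140 = \left(-4 + 2\right)^{2} + \left(15 - 29\right) 140 = \left(-2\right)^{2} - 1960 = 4 - 1960 = -1956$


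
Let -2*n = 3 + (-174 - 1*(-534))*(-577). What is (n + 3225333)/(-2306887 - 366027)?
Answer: -6658383/5345828 ≈ -1.2455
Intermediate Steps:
n = 207717/2 (n = -(3 + (-174 - 1*(-534))*(-577))/2 = -(3 + (-174 + 534)*(-577))/2 = -(3 + 360*(-577))/2 = -(3 - 207720)/2 = -½*(-207717) = 207717/2 ≈ 1.0386e+5)
(n + 3225333)/(-2306887 - 366027) = (207717/2 + 3225333)/(-2306887 - 366027) = (6658383/2)/(-2672914) = (6658383/2)*(-1/2672914) = -6658383/5345828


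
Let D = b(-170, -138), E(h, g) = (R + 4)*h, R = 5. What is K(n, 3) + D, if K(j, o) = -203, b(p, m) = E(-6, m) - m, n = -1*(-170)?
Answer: -119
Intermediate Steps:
n = 170
E(h, g) = 9*h (E(h, g) = (5 + 4)*h = 9*h)
b(p, m) = -54 - m (b(p, m) = 9*(-6) - m = -54 - m)
D = 84 (D = -54 - 1*(-138) = -54 + 138 = 84)
K(n, 3) + D = -203 + 84 = -119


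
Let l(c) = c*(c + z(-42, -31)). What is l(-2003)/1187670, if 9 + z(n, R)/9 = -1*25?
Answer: 4624927/1187670 ≈ 3.8941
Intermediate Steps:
z(n, R) = -306 (z(n, R) = -81 + 9*(-1*25) = -81 + 9*(-25) = -81 - 225 = -306)
l(c) = c*(-306 + c) (l(c) = c*(c - 306) = c*(-306 + c))
l(-2003)/1187670 = -2003*(-306 - 2003)/1187670 = -2003*(-2309)*(1/1187670) = 4624927*(1/1187670) = 4624927/1187670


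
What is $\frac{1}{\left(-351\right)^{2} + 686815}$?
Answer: $\frac{1}{810016} \approx 1.2345 \cdot 10^{-6}$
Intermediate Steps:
$\frac{1}{\left(-351\right)^{2} + 686815} = \frac{1}{123201 + 686815} = \frac{1}{810016}$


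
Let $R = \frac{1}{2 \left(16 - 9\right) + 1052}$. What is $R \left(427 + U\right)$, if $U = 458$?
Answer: $\frac{885}{1066} \approx 0.83021$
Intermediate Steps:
$R = \frac{1}{1066}$ ($R = \frac{1}{2 \cdot 7 + 1052} = \frac{1}{14 + 1052} = \frac{1}{1066} \approx 0.00093809$)
$R \left(427 + U\right) = \frac{427 + 458}{1066} = \frac{1}{1066} \cdot 885 = \frac{885}{1066}$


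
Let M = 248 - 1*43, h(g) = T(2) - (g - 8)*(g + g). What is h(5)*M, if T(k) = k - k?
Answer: 6150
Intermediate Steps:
T(k) = 0
h(g) = -2*g*(-8 + g) (h(g) = 0 - (g - 8)*(g + g) = 0 - (-8 + g)*2*g = 0 - 2*g*(-8 + g) = -2*g*(-8 + g))
M = 205 (M = 248 - 43 = 205)
h(5)*M = (2*5*(8 - 1*5))*205 = (2*5*(8 - 5))*205 = (2*5*3)*205 = 30*205 = 6150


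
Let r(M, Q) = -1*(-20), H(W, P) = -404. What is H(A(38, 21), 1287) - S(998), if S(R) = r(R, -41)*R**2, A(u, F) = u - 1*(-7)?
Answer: -19920484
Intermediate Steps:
A(u, F) = 7 + u (A(u, F) = u + 7 = 7 + u)
r(M, Q) = 20
S(R) = 20*R**2
H(A(38, 21), 1287) - S(998) = -404 - 20*998**2 = -404 - 20*996004 = -404 - 1*19920080 = -404 - 19920080 = -19920484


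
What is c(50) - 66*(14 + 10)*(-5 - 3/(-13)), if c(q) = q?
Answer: 98858/13 ≈ 7604.5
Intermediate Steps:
c(50) - 66*(14 + 10)*(-5 - 3/(-13)) = 50 - 66*(14 + 10)*(-5 - 3/(-13)) = 50 - 66*24*(-5 - 3*(-1/13)) = 50 - 66*24*(-5 + 3/13) = 50 - 66*24*(-62/13) = 50 - 66*(-1488)/13 = 50 - 1*(-98208/13) = 50 + 98208/13 = 98858/13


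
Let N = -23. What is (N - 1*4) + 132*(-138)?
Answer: -18243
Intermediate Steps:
(N - 1*4) + 132*(-138) = (-23 - 1*4) + 132*(-138) = (-23 - 4) - 18216 = -27 - 18216 = -18243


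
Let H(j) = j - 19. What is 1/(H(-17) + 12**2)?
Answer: 1/108 ≈ 0.0092593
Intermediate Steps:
H(j) = -19 + j
1/(H(-17) + 12**2) = 1/((-19 - 17) + 12**2) = 1/(-36 + 144) = 1/108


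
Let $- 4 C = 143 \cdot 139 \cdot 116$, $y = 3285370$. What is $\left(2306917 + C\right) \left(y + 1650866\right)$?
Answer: $8542077418224$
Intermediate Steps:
$C = -576433$ ($C = - \frac{143 \cdot 139 \cdot 116}{4} = - \frac{19877 \cdot 116}{4} = \left(- \frac{1}{4}\right) 2305732 = -576433$)
$\left(2306917 + C\right) \left(y + 1650866\right) = \left(2306917 - 576433\right) \left(3285370 + 1650866\right) = 1730484 \cdot 4936236 = 8542077418224$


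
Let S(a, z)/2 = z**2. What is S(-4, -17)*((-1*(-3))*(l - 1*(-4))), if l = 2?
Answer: 10404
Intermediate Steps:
S(a, z) = 2*z**2
S(-4, -17)*((-1*(-3))*(l - 1*(-4))) = (2*(-17)**2)*((-1*(-3))*(2 - 1*(-4))) = (2*289)*(3*(2 + 4)) = 578*(3*6) = 578*18 = 10404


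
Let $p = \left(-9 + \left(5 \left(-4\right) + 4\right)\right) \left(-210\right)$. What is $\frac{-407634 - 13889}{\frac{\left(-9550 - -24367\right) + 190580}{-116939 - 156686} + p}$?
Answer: $- \frac{115339230875}{1436325853} \approx -80.302$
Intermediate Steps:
$p = 5250$ ($p = \left(-9 + \left(-20 + 4\right)\right) \left(-210\right) = \left(-9 - 16\right) \left(-210\right) = \left(-25\right) \left(-210\right) = 5250$)
$\frac{-407634 - 13889}{\frac{\left(-9550 - -24367\right) + 190580}{-116939 - 156686} + p} = \frac{-407634 - 13889}{\frac{\left(-9550 - -24367\right) + 190580}{-116939 - 156686} + 5250} = - \frac{421523}{\frac{\left(-9550 + 24367\right) + 190580}{-273625} + 5250} = - \frac{421523}{\left(14817 + 190580\right) \left(- \frac{1}{273625}\right) + 5250} = - \frac{421523}{205397 \left(- \frac{1}{273625}\right) + 5250} = - \frac{421523}{- \frac{205397}{273625} + 5250} = - \frac{421523}{\frac{1436325853}{273625}} = \left(-421523\right) \frac{273625}{1436325853} = - \frac{115339230875}{1436325853}$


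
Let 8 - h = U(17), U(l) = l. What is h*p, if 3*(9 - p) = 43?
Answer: 48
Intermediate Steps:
p = -16/3 (p = 9 - ⅓*43 = 9 - 43/3 = -16/3 ≈ -5.3333)
h = -9 (h = 8 - 1*17 = 8 - 17 = -9)
h*p = -9*(-16/3) = 48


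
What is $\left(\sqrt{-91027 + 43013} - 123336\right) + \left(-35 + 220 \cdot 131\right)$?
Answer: $-94551 + i \sqrt{48014} \approx -94551.0 + 219.12 i$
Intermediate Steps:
$\left(\sqrt{-91027 + 43013} - 123336\right) + \left(-35 + 220 \cdot 131\right) = \left(\sqrt{-48014} - 123336\right) + \left(-35 + 28820\right) = \left(i \sqrt{48014} - 123336\right) + 28785 = \left(-123336 + i \sqrt{48014}\right) + 28785 = -94551 + i \sqrt{48014}$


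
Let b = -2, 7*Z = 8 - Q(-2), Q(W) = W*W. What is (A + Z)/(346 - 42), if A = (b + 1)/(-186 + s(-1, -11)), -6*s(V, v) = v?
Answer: 2231/1175720 ≈ 0.0018976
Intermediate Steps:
Q(W) = W²
Z = 4/7 (Z = (8 - 1*(-2)²)/7 = (8 - 1*4)/7 = (8 - 4)/7 = (⅐)*4 = 4/7 ≈ 0.57143)
s(V, v) = -v/6
A = 6/1105 (A = (-2 + 1)/(-186 - ⅙*(-11)) = -1/(-186 + 11/6) = -1/(-1105/6) = -1*(-6/1105) = 6/1105 ≈ 0.0054299)
(A + Z)/(346 - 42) = (6/1105 + 4/7)/(346 - 42) = (4462/7735)/304 = (4462/7735)*(1/304) = 2231/1175720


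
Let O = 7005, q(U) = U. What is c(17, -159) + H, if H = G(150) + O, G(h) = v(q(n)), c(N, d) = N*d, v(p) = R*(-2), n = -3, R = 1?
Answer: 4300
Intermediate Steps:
v(p) = -2 (v(p) = 1*(-2) = -2)
G(h) = -2
H = 7003 (H = -2 + 7005 = 7003)
c(17, -159) + H = 17*(-159) + 7003 = -2703 + 7003 = 4300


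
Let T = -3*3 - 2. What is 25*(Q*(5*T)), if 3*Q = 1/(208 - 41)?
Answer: -1375/501 ≈ -2.7445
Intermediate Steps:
T = -11 (T = -9 - 2 = -11)
Q = 1/501 (Q = 1/(3*(208 - 41)) = (⅓)/167 = (⅓)*(1/167) = 1/501 ≈ 0.0019960)
25*(Q*(5*T)) = 25*((5*(-11))/501) = 25*((1/501)*(-55)) = 25*(-55/501) = -1375/501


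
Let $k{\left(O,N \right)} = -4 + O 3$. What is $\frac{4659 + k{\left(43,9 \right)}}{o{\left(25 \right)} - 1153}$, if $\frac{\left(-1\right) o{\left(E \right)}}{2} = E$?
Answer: $- \frac{4784}{1203} \approx -3.9767$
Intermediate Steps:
$k{\left(O,N \right)} = -4 + 3 O$
$o{\left(E \right)} = - 2 E$
$\frac{4659 + k{\left(43,9 \right)}}{o{\left(25 \right)} - 1153} = \frac{4659 + \left(-4 + 3 \cdot 43\right)}{\left(-2\right) 25 - 1153} = \frac{4659 + \left(-4 + 129\right)}{-50 - 1153} = \frac{4659 + 125}{-1203} = 4784 \left(- \frac{1}{1203}\right) = - \frac{4784}{1203}$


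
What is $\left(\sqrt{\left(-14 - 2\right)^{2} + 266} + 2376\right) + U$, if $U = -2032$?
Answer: $344 + 3 \sqrt{58} \approx 366.85$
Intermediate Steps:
$\left(\sqrt{\left(-14 - 2\right)^{2} + 266} + 2376\right) + U = \left(\sqrt{\left(-14 - 2\right)^{2} + 266} + 2376\right) - 2032 = \left(\sqrt{\left(-16\right)^{2} + 266} + 2376\right) - 2032 = \left(\sqrt{256 + 266} + 2376\right) - 2032 = \left(\sqrt{522} + 2376\right) - 2032 = \left(3 \sqrt{58} + 2376\right) - 2032 = \left(2376 + 3 \sqrt{58}\right) - 2032 = 344 + 3 \sqrt{58}$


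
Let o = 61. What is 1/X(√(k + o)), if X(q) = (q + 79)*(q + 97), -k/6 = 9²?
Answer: 329/2979702 - 20*I*√17/1489851 ≈ 0.00011041 - 5.5349e-5*I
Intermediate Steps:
k = -486 (k = -6*9² = -6*81 = -486)
X(q) = (79 + q)*(97 + q)
1/X(√(k + o)) = 1/(7663 + (√(-486 + 61))² + 176*√(-486 + 61)) = 1/(7663 + (√(-425))² + 176*√(-425)) = 1/(7663 + (5*I*√17)² + 176*(5*I*√17)) = 1/(7663 - 425 + 880*I*√17) = 1/(7238 + 880*I*√17)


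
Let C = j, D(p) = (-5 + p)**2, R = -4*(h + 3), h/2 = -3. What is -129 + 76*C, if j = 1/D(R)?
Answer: -6245/49 ≈ -127.45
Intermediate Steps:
h = -6 (h = 2*(-3) = -6)
R = 12 (R = -4*(-6 + 3) = -4*(-3) = 12)
j = 1/49 (j = 1/((-5 + 12)**2) = 1/(7**2) = 1/49 ≈ 0.020408)
C = 1/49 ≈ 0.020408
-129 + 76*C = -129 + 76*(1/49) = -129 + 76/49 = -6245/49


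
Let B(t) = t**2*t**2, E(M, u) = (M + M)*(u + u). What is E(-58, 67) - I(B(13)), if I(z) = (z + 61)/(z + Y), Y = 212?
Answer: -447276134/28773 ≈ -15545.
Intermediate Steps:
E(M, u) = 4*M*u (E(M, u) = (2*M)*(2*u) = 4*M*u)
B(t) = t**4
I(z) = (61 + z)/(212 + z) (I(z) = (z + 61)/(z + 212) = (61 + z)/(212 + z))
E(-58, 67) - I(B(13)) = 4*(-58)*67 - (61 + 13**4)/(212 + 13**4) = -15544 - (61 + 28561)/(212 + 28561) = -15544 - 28622/28773 = -447276134/28773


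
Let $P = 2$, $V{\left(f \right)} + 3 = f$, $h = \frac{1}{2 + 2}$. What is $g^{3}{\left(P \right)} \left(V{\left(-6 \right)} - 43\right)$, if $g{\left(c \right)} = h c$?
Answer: $- \frac{13}{2} \approx -6.5$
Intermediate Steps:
$h = \frac{1}{4} \approx 0.25$
$V{\left(f \right)} = -3 + f$
$g{\left(c \right)} = \frac{c}{4}$
$g^{3}{\left(P \right)} \left(V{\left(-6 \right)} - 43\right) = \left(\frac{1}{4} \cdot 2\right)^{3} \left(\left(-3 - 6\right) - 43\right) = \frac{-9 - 43}{8} = \frac{1}{8} \left(-52\right) = - \frac{13}{2}$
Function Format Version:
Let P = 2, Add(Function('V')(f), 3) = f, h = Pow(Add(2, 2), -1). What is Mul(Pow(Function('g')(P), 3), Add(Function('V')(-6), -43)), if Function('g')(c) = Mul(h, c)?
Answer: Rational(-13, 2) ≈ -6.5000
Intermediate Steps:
h = Rational(1, 4) (h = Pow(4, -1) = Rational(1, 4) ≈ 0.25000)
Function('V')(f) = Add(-3, f)
Function('g')(c) = Mul(Rational(1, 4), c)
Mul(Pow(Function('g')(P), 3), Add(Function('V')(-6), -43)) = Mul(Pow(Mul(Rational(1, 4), 2), 3), Add(Add(-3, -6), -43)) = Mul(Pow(Rational(1, 2), 3), Add(-9, -43)) = Mul(Rational(1, 8), -52) = Rational(-13, 2)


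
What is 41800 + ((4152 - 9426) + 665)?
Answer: 37191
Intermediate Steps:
41800 + ((4152 - 9426) + 665) = 41800 + (-5274 + 665) = 41800 - 4609 = 37191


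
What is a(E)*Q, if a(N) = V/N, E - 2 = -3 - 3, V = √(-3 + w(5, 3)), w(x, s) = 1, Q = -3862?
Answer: 1931*I*√2/2 ≈ 1365.4*I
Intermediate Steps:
V = I*√2 (V = √(-3 + 1) = √(-2) = I*√2 ≈ 1.4142*I)
E = -4 (E = 2 + (-3 - 3) = 2 - 6 = -4)
a(N) = I*√2/N (a(N) = (I*√2)/N = I*√2/N)
a(E)*Q = (I*√2/(-4))*(-3862) = (I*√2*(-¼))*(-3862) = -I*√2/4*(-3862) = 1931*I*√2/2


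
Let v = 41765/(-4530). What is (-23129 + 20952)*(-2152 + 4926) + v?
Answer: -5471340541/906 ≈ -6.0390e+6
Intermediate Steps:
v = -8353/906 (v = 41765*(-1/4530) = -8353/906 ≈ -9.2197)
(-23129 + 20952)*(-2152 + 4926) + v = (-23129 + 20952)*(-2152 + 4926) - 8353/906 = -2177*2774 - 8353/906 = -6038998 - 8353/906 = -5471340541/906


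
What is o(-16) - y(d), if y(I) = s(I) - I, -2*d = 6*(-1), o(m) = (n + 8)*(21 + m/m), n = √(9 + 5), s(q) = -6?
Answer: 185 + 22*√14 ≈ 267.32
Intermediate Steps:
n = √14 ≈ 3.7417
o(m) = 176 + 22*√14 (o(m) = (√14 + 8)*(21 + m/m) = (8 + √14)*(21 + 1) = (8 + √14)*22 = 176 + 22*√14)
d = 3 (d = -3*(-1) = -½*(-6) = 3)
y(I) = -6 - I
o(-16) - y(d) = (176 + 22*√14) - (-6 - 1*3) = (176 + 22*√14) - (-6 - 3) = (176 + 22*√14) - 1*(-9) = (176 + 22*√14) + 9 = 185 + 22*√14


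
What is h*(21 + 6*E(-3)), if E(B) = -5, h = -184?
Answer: 1656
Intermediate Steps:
h*(21 + 6*E(-3)) = -184*(21 + 6*(-5)) = -184*(21 - 30) = -184*(-9) = 1656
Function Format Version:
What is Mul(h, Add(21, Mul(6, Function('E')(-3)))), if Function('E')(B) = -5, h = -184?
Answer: 1656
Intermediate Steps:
Mul(h, Add(21, Mul(6, Function('E')(-3)))) = Mul(-184, Add(21, Mul(6, -5))) = Mul(-184, Add(21, -30)) = Mul(-184, -9) = 1656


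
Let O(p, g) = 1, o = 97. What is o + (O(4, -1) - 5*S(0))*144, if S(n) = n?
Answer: 241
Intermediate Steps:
o + (O(4, -1) - 5*S(0))*144 = 97 + (1 - 5*0)*144 = 97 + (1 + 0)*144 = 97 + 1*144 = 97 + 144 = 241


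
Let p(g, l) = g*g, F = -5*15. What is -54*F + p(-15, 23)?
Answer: 4275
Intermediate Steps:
F = -75
p(g, l) = g**2
-54*F + p(-15, 23) = -54*(-75) + (-15)**2 = 4050 + 225 = 4275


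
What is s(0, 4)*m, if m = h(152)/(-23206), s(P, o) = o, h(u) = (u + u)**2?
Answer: -184832/11603 ≈ -15.930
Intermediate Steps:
h(u) = 4*u**2 (h(u) = (2*u)**2 = 4*u**2)
m = -46208/11603 (m = (4*152**2)/(-23206) = (4*23104)*(-1/23206) = 92416*(-1/23206) = -46208/11603 ≈ -3.9824)
s(0, 4)*m = 4*(-46208/11603) = -184832/11603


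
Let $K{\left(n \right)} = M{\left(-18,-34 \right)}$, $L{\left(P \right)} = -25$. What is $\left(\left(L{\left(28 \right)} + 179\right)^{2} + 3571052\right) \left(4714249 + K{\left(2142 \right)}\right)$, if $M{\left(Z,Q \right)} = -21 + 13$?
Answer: $16946602691088$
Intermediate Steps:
$M{\left(Z,Q \right)} = -8$
$K{\left(n \right)} = -8$
$\left(\left(L{\left(28 \right)} + 179\right)^{2} + 3571052\right) \left(4714249 + K{\left(2142 \right)}\right) = \left(\left(-25 + 179\right)^{2} + 3571052\right) \left(4714249 - 8\right) = \left(154^{2} + 3571052\right) 4714241 = \left(23716 + 3571052\right) 4714241 = 3594768 \cdot 4714241 = 16946602691088$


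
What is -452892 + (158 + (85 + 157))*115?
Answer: -406892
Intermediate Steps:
-452892 + (158 + (85 + 157))*115 = -452892 + (158 + 242)*115 = -452892 + 400*115 = -452892 + 46000 = -406892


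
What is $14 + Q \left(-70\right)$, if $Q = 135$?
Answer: $-9436$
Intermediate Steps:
$14 + Q \left(-70\right) = 14 + 135 \left(-70\right) = 14 - 9450 = -9436$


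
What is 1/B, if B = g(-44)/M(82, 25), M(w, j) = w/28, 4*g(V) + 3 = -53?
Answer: -41/196 ≈ -0.20918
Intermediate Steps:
g(V) = -14 (g(V) = -¾ + (¼)*(-53) = -¾ - 53/4 = -14)
M(w, j) = w/28 (M(w, j) = w*(1/28) = w/28)
B = -196/41 (B = -14/((1/28)*82) = -14/41/14 = -14*14/41 = -196/41 ≈ -4.7805)
1/B = 1/(-196/41) = -41/196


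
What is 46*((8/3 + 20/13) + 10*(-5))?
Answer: -82156/39 ≈ -2106.6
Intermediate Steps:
46*((8/3 + 20/13) + 10*(-5)) = 46*((8*(1/3) + 20*(1/13)) - 50) = 46*((8/3 + 20/13) - 50) = 46*(164/39 - 50) = 46*(-1786/39) = -82156/39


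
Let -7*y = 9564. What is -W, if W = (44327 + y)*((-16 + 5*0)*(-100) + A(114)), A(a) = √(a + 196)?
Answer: -481160000/7 - 300725*√310/7 ≈ -6.9494e+7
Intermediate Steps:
y = -9564/7 (y = -⅐*9564 = -9564/7 ≈ -1366.3)
A(a) = √(196 + a)
W = 481160000/7 + 300725*√310/7 (W = (44327 - 9564/7)*((-16 + 5*0)*(-100) + √(196 + 114)) = 300725*((-16 + 0)*(-100) + √310)/7 = 300725*(-16*(-100) + √310)/7 = 300725*(1600 + √310)/7 = 481160000/7 + 300725*√310/7 ≈ 6.9494e+7)
-W = -(481160000/7 + 300725*√310/7) = -481160000/7 - 300725*√310/7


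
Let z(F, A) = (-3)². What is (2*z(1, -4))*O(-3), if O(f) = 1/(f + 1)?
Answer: -9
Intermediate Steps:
O(f) = 1/(1 + f)
z(F, A) = 9
(2*z(1, -4))*O(-3) = (2*9)/(1 - 3) = 18/(-2) = 18*(-½) = -9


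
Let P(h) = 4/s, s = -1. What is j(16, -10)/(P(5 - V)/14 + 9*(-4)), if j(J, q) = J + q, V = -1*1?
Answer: -21/127 ≈ -0.16535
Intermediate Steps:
V = -1
P(h) = -4 (P(h) = 4/(-1) = 4*(-1) = -4)
j(16, -10)/(P(5 - V)/14 + 9*(-4)) = (16 - 10)/(-4/14 + 9*(-4)) = 6/(-4*1/14 - 36) = 6/(-2/7 - 36) = 6/(-254/7) = 6*(-7/254) = -21/127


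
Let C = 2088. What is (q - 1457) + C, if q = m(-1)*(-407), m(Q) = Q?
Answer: 1038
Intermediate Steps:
q = 407 (q = -1*(-407) = 407)
(q - 1457) + C = (407 - 1457) + 2088 = -1050 + 2088 = 1038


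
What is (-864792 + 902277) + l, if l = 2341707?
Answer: 2379192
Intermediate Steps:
(-864792 + 902277) + l = (-864792 + 902277) + 2341707 = 37485 + 2341707 = 2379192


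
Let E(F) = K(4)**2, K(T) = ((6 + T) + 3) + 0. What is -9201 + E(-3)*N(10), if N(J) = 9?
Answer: -7680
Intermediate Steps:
K(T) = 9 + T (K(T) = (9 + T) + 0 = 9 + T)
E(F) = 169 (E(F) = (9 + 4)**2 = 13**2 = 169)
-9201 + E(-3)*N(10) = -9201 + 169*9 = -9201 + 1521 = -7680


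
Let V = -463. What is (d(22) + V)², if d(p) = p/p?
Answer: 213444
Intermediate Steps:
d(p) = 1
(d(22) + V)² = (1 - 463)² = (-462)² = 213444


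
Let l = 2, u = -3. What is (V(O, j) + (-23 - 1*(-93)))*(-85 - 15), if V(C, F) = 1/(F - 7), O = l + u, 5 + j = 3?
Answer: -62900/9 ≈ -6988.9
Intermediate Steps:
j = -2 (j = -5 + 3 = -2)
O = -1 (O = 2 - 3 = -1)
V(C, F) = 1/(-7 + F)
(V(O, j) + (-23 - 1*(-93)))*(-85 - 15) = (1/(-7 - 2) + (-23 - 1*(-93)))*(-85 - 15) = (1/(-9) + (-23 + 93))*(-100) = (-⅑ + 70)*(-100) = (629/9)*(-100) = -62900/9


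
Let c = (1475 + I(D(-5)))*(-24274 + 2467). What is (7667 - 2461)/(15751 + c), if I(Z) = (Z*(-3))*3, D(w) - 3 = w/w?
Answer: -2603/15682261 ≈ -0.00016598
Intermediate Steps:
D(w) = 4 (D(w) = 3 + w/w = 3 + 1 = 4)
I(Z) = -9*Z (I(Z) = -3*Z*3 = -9*Z)
c = -31380273 (c = (1475 - 9*4)*(-24274 + 2467) = (1475 - 36)*(-21807) = 1439*(-21807) = -31380273)
(7667 - 2461)/(15751 + c) = (7667 - 2461)/(15751 - 31380273) = 5206/(-31364522) = 5206*(-1/31364522) = -2603/15682261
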